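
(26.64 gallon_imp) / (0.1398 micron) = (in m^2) 8.663e+05. Check: 1 gallon_imp = 0.00454609 m^3, so 26.64 gallon_imp = 26.64 * 0.00454609 = 0.12110784 m^3. 1 micron = 1e-06 m, so 0.1398 micron = 0.1398 * 1e-06 = 1.398e-07 m. Combine: 0.12110784 m^3 / 1.398e-07 m = 866293.55 m^2. Result: 866293.55 m^2 ≈ 8.663e+05 m^2 (4 s.f.).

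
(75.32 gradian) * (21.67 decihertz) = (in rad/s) 2.564. Check: 1 gradian = 0.015707963 rad, so 75.32 gradian = 75.32 * 0.015707963 = 1.1831238 rad. 1 decihertz = 0.1 Hz, so 21.67 decihertz = 21.67 * 0.1 = 2.167 Hz. Combine: 1.1831238 rad * 2.167 Hz = 2.5638293 rad/s. Result: 2.5638293 rad/s ≈ 2.564 rad/s (4 s.f.).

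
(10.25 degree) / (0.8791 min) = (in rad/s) 1 degree = 0.017453293 rad, so 10.25 degree = 10.25 * 0.017453293 = 0.17889625 rad. 1 min = 60 s, so 0.8791 min = 0.8791 * 60 = 52.746 s. Combine: 0.17889625 rad / 52.746 s = 0.0033916553 rad/s. Result: 0.0033916553 rad/s ≈ 0.003392 rad/s (4 s.f.). Final answer: 0.003392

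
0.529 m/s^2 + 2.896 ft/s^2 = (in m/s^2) 0.529 m/s^2 is already in m/s^2. 1 ft/s^2 = 0.3048 m/s^2, so 2.896 ft/s^2 = 2.896 * 0.3048 = 0.8827008 m/s^2. Sum: 0.529 + 0.8827008 = 1.4117008 m/s^2. Result: 1.4117008 m/s^2 ≈ 1.412 m/s^2 (4 s.f.). Final answer: 1.412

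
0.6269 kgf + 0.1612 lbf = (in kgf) 1 kgf = 9.80665 N, so 0.6269 kgf = 0.6269 * 9.80665 = 6.1477889 N. 1 lbf = 4.4482216 N, so 0.1612 lbf = 0.1612 * 4.4482216 = 0.71705332 N. Sum: 6.1477889 + 0.71705332 = 6.8648422 N. 1 kgf = 9.80665 N, so 6.8648422 N = 6.8648422 / 9.80665 = 0.70001909 kgf ≈ 0.7 kgf (4 s.f.). Final answer: 0.7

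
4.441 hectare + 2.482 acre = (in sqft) 5.861e+05. Check: 1 hectare = 10000 m^2, so 4.441 hectare = 4.441 * 10000 = 44410 m^2. 1 acre = 4046.8564 m^2, so 2.482 acre = 2.482 * 4046.8564 = 10044.298 m^2. Sum: 44410 + 10044.298 = 54454.298 m^2. 1 sqft = 0.09290304 m^2, so 54454.298 m^2 = 54454.298 / 0.09290304 = 586141.18 sqft ≈ 5.861e+05 sqft (4 s.f.).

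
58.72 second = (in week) 58.72 second = 58.72 s. 1 week = 604800 s, so 58.72 s = 58.72 / 604800 = 9.7089947e-05 week ≈ 9.709e-05 week (4 s.f.). Final answer: 9.709e-05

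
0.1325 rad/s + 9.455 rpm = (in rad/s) 1.123. Check: 0.1325 rad/s is already in rad/s. 1 rpm = 0.10471976 rad/s, so 9.455 rpm = 9.455 * 0.10471976 = 0.99012528 rad/s. Sum: 0.1325 + 0.99012528 = 1.1226253 rad/s. Result: 1.1226253 rad/s ≈ 1.123 rad/s (4 s.f.).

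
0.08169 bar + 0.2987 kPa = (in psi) 1 bar = 100000 Pa, so 0.08169 bar = 0.08169 * 100000 = 8169 Pa. 1 kPa = 1000 Pa, so 0.2987 kPa = 0.2987 * 1000 = 298.7 Pa. Sum: 8169 + 298.7 = 8467.7 Pa. 1 psi = 6894.7573 Pa, so 8467.7 Pa = 8467.7 / 6894.7573 = 1.2281361 psi ≈ 1.228 psi (4 s.f.). Final answer: 1.228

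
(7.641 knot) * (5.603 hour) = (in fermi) 1 knot = 0.51444444 m/s, so 7.641 knot = 7.641 * 0.51444444 = 3.93087 m/s. 1 hour = 3600 s, so 5.603 hour = 5.603 * 3600 = 20170.8 s. Combine: 3.93087 m/s * 20170.8 s = 79288.793 m. 1 fermi = 1e-15 m, so 79288.793 m = 79288.793 / 1e-15 = 7.9288793e+19 fermi ≈ 7.929e+19 fermi (4 s.f.). Final answer: 7.929e+19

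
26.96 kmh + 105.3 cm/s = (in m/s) 8.542. Check: 1 kmh = 0.27777778 m/s, so 26.96 kmh = 26.96 * 0.27777778 = 7.4888889 m/s. 1 cm/s = 0.01 m/s, so 105.3 cm/s = 105.3 * 0.01 = 1.053 m/s. Sum: 7.4888889 + 1.053 = 8.5418889 m/s. Result: 8.5418889 m/s ≈ 8.542 m/s (4 s.f.).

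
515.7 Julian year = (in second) 1 Julian year = 31557600 s, so 515.7 Julian year = 515.7 * 31557600 = 1.6274254e+10 s. 1.6274254e+10 s = 1.6274254e+10 second ≈ 1.627e+10 second (4 s.f.). Final answer: 1.627e+10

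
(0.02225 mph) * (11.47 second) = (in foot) 0.3743. Check: 1 mph = 0.44704 m/s, so 0.02225 mph = 0.02225 * 0.44704 = 0.00994664 m/s. 11.47 second = 11.47 s. Combine: 0.00994664 m/s * 11.47 s = 0.11408796 m. 1 foot = 0.3048 m, so 0.11408796 m = 0.11408796 / 0.3048 = 0.37430433 foot ≈ 0.3743 foot (4 s.f.).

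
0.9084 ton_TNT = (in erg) 3.801e+16. Check: 1 ton_TNT = 4.184e+09 J, so 0.9084 ton_TNT = 0.9084 * 4.184e+09 = 3.8007456e+09 J. 1 erg = 1e-07 J, so 3.8007456e+09 J = 3.8007456e+09 / 1e-07 = 3.8007456e+16 erg ≈ 3.801e+16 erg (4 s.f.).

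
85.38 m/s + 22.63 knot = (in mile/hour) 85.38 m/s is already in m/s. 1 knot = 0.51444444 m/s, so 22.63 knot = 22.63 * 0.51444444 = 11.641878 m/s. Sum: 85.38 + 11.641878 = 97.021878 m/s. 1 mile/hour = 0.44704 m/s, so 97.021878 m/s = 97.021878 / 0.44704 = 217.03176 mile/hour ≈ 217 mile/hour (4 s.f.). Final answer: 217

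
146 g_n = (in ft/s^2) 4697. Check: 1 g_n = 9.80665 m/s^2, so 146 g_n = 146 * 9.80665 = 1431.7709 m/s^2. 1 ft/s^2 = 0.3048 m/s^2, so 1431.7709 m/s^2 = 1431.7709 / 0.3048 = 4697.4111 ft/s^2 ≈ 4697 ft/s^2 (4 s.f.).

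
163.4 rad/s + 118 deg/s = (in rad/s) 163.4 rad/s is already in rad/s. 1 deg/s = 0.017453293 rad/s, so 118 deg/s = 118 * 0.017453293 = 2.0594885 rad/s. Sum: 163.4 + 2.0594885 = 165.45949 rad/s. Result: 165.45949 rad/s ≈ 165.5 rad/s (4 s.f.). Final answer: 165.5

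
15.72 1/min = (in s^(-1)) 1 1/min = 0.016666667 Hz, so 15.72 1/min = 15.72 * 0.016666667 = 0.262 Hz. 0.262 Hz = 0.262 s^(-1). Final answer: 0.262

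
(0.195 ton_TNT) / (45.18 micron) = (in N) 1 ton_TNT = 4.184e+09 J, so 0.195 ton_TNT = 0.195 * 4.184e+09 = 8.1588e+08 J. 1 micron = 1e-06 m, so 45.18 micron = 45.18 * 1e-06 = 4.518e-05 m. Combine: 8.1588e+08 J / 4.518e-05 m = 1.8058433e+13 N. Result: 1.8058433e+13 N ≈ 1.806e+13 N (4 s.f.). Final answer: 1.806e+13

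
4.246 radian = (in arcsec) 8.758e+05. Check: 4.246 radian = 4.246 rad. 1 arcsec = 4.8481368e-06 rad, so 4.246 rad = 4.246 / 4.8481368e-06 = 875800.37 arcsec ≈ 8.758e+05 arcsec (4 s.f.).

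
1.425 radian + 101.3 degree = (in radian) 3.193. Check: 1.425 radian = 1.425 rad. 1 degree = 0.017453293 rad, so 101.3 degree = 101.3 * 0.017453293 = 1.7680185 rad. Sum: 1.425 + 1.7680185 = 3.1930185 rad. 3.1930185 rad = 3.1930185 radian ≈ 3.193 radian (4 s.f.).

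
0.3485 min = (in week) 3.457e-05. Check: 1 min = 60 s, so 0.3485 min = 0.3485 * 60 = 20.91 s. 1 week = 604800 s, so 20.91 s = 20.91 / 604800 = 3.4573413e-05 week ≈ 3.457e-05 week (4 s.f.).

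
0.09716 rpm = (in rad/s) 1 rpm = 0.10471976 rad/s, so 0.09716 rpm = 0.09716 * 0.10471976 = 0.010174571 rad/s. Result: 0.010174571 rad/s ≈ 0.01017 rad/s (4 s.f.). Final answer: 0.01017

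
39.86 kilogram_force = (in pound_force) 1 kilogram_force = 9.80665 N, so 39.86 kilogram_force = 39.86 * 9.80665 = 390.89307 N. 1 pound_force = 4.4482216 N, so 390.89307 N = 390.89307 / 4.4482216 = 87.876258 pound_force ≈ 87.88 pound_force (4 s.f.). Final answer: 87.88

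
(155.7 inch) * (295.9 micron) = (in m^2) 1 inch = 0.0254 m, so 155.7 inch = 155.7 * 0.0254 = 3.95478 m. 1 micron = 1e-06 m, so 295.9 micron = 295.9 * 1e-06 = 0.0002959 m. Combine: 3.95478 m * 0.0002959 m = 0.0011702194 m^2. Result: 0.0011702194 m^2 ≈ 0.00117 m^2 (4 s.f.). Final answer: 0.00117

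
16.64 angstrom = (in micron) 0.001664. Check: 1 angstrom = 1e-10 m, so 16.64 angstrom = 16.64 * 1e-10 = 1.664e-09 m. 1 micron = 1e-06 m, so 1.664e-09 m = 1.664e-09 / 1e-06 = 0.001664 micron.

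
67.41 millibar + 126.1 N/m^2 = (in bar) 0.06867. Check: 1 millibar = 100 Pa, so 67.41 millibar = 67.41 * 100 = 6741 Pa. 126.1 N/m^2 = 126.1 Pa. Sum: 6741 + 126.1 = 6867.1 Pa. 1 bar = 100000 Pa, so 6867.1 Pa = 6867.1 / 100000 = 0.068671 bar ≈ 0.06867 bar (4 s.f.).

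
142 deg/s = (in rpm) 23.67. Check: 1 deg/s = 0.017453293 rad/s, so 142 deg/s = 142 * 0.017453293 = 2.4783675 rad/s. 1 rpm = 0.10471976 rad/s, so 2.4783675 rad/s = 2.4783675 / 0.10471976 = 23.666667 rpm ≈ 23.67 rpm (4 s.f.).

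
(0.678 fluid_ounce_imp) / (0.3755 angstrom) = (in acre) 1 fluid_ounce_imp = 2.8413063e-05 m^3, so 0.678 fluid_ounce_imp = 0.678 * 2.8413063e-05 = 1.9264056e-05 m^3. 1 angstrom = 1e-10 m, so 0.3755 angstrom = 0.3755 * 1e-10 = 3.755e-11 m. Combine: 1.9264056e-05 m^3 / 3.755e-11 m = 513024.14 m^2. 1 acre = 4046.8564 m^2, so 513024.14 m^2 = 513024.14 / 4046.8564 = 126.77103 acre ≈ 126.8 acre (4 s.f.). Final answer: 126.8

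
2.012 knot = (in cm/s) 103.5. Check: 1 knot = 0.51444444 m/s, so 2.012 knot = 2.012 * 0.51444444 = 1.0350622 m/s. 1 cm/s = 0.01 m/s, so 1.0350622 m/s = 1.0350622 / 0.01 = 103.50622 cm/s ≈ 103.5 cm/s (4 s.f.).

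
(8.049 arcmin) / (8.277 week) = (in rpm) 4.466e-09. Check: 1 arcmin = 0.00029088821 rad, so 8.049 arcmin = 8.049 * 0.00029088821 = 0.0023413592 rad. 1 week = 604800 s, so 8.277 week = 8.277 * 604800 = 5005929.6 s. Combine: 0.0023413592 rad / 5005929.6 s = 4.6771716e-10 rad/s. 1 rpm = 0.10471976 rad/s, so 4.6771716e-10 rad/s = 4.6771716e-10 / 0.10471976 = 4.4663699e-09 rpm ≈ 4.466e-09 rpm (4 s.f.).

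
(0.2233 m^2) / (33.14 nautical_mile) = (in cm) 0.2233 m^2 is already in m^2. 1 nautical_mile = 1852 m, so 33.14 nautical_mile = 33.14 * 1852 = 61375.28 m. Combine: 0.2233 m^2 / 61375.28 m = 3.6382726e-06 m. 1 cm = 0.01 m, so 3.6382726e-06 m = 3.6382726e-06 / 0.01 = 0.00036382726 cm ≈ 0.0003638 cm (4 s.f.). Final answer: 0.0003638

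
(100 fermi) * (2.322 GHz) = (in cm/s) 0.02322. Check: 1 fermi = 1e-15 m, so 100 fermi = 100 * 1e-15 = 1e-13 m. 1 GHz = 1e+09 Hz, so 2.322 GHz = 2.322 * 1e+09 = 2.322e+09 Hz. Combine: 1e-13 m * 2.322e+09 Hz = 0.0002322 m/s. 1 cm/s = 0.01 m/s, so 0.0002322 m/s = 0.0002322 / 0.01 = 0.02322 cm/s.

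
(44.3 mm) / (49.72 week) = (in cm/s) 1 mm = 0.001 m, so 44.3 mm = 44.3 * 0.001 = 0.0443 m. 1 week = 604800 s, so 49.72 week = 49.72 * 604800 = 30070656 s. Combine: 0.0443 m / 30070656 s = 1.473197e-09 m/s. 1 cm/s = 0.01 m/s, so 1.473197e-09 m/s = 1.473197e-09 / 0.01 = 1.473197e-07 cm/s ≈ 1.473e-07 cm/s (4 s.f.). Final answer: 1.473e-07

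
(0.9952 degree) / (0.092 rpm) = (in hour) 1 degree = 0.017453293 rad, so 0.9952 degree = 0.9952 * 0.017453293 = 0.017369517 rad. 1 rpm = 0.10471976 rad/s, so 0.092 rpm = 0.092 * 0.10471976 = 0.0096342175 rad/s. Combine: 0.017369517 rad / 0.0096342175 rad/s = 1.8028986 s. 1 hour = 3600 s, so 1.8028986 s = 1.8028986 / 3600 = 0.00050080515 hour ≈ 0.0005008 hour (4 s.f.). Final answer: 0.0005008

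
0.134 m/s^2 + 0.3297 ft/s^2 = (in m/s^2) 0.134 m/s^2 is already in m/s^2. 1 ft/s^2 = 0.3048 m/s^2, so 0.3297 ft/s^2 = 0.3297 * 0.3048 = 0.10049256 m/s^2. Sum: 0.134 + 0.10049256 = 0.23449256 m/s^2. Result: 0.23449256 m/s^2 ≈ 0.2345 m/s^2 (4 s.f.). Final answer: 0.2345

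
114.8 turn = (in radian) 721.3. Check: 1 turn = 6.2831853 rad, so 114.8 turn = 114.8 * 6.2831853 = 721.30967 rad. 721.30967 rad = 721.30967 radian ≈ 721.3 radian (4 s.f.).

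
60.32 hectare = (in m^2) 1 hectare = 10000 m^2, so 60.32 hectare = 60.32 * 10000 = 603200 m^2. Result: 603200 m^2 ≈ 6.032e+05 m^2 (4 s.f.). Final answer: 6.032e+05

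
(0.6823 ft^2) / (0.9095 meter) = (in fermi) 6.97e+13. Check: 1 ft^2 = 0.09290304 m^2, so 0.6823 ft^2 = 0.6823 * 0.09290304 = 0.063387744 m^2. 0.9095 meter = 0.9095 m. Combine: 0.063387744 m^2 / 0.9095 m = 0.069695156 m. 1 fermi = 1e-15 m, so 0.069695156 m = 0.069695156 / 1e-15 = 6.9695156e+13 fermi ≈ 6.97e+13 fermi (4 s.f.).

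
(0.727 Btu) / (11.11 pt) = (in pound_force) 4.4e+04. Check: 1 Btu = 1055.0559 J, so 0.727 Btu = 0.727 * 1055.0559 = 767.0256 J. 1 pt = 0.00035277778 m, so 11.11 pt = 11.11 * 0.00035277778 = 0.0039193611 m. Combine: 767.0256 J / 0.0039193611 m = 195701.69 N. 1 pound_force = 4.4482216 N, so 195701.69 N = 195701.69 / 4.4482216 = 43995.491 pound_force ≈ 4.4e+04 pound_force (4 s.f.).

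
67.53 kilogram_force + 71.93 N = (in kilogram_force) 74.86. Check: 1 kilogram_force = 9.80665 N, so 67.53 kilogram_force = 67.53 * 9.80665 = 662.24307 N. 71.93 N is already in N. Sum: 662.24307 + 71.93 = 734.17307 N. 1 kilogram_force = 9.80665 N, so 734.17307 N = 734.17307 / 9.80665 = 74.864819 kilogram_force ≈ 74.86 kilogram_force (4 s.f.).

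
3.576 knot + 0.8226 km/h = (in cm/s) 206.8. Check: 1 knot = 0.51444444 m/s, so 3.576 knot = 3.576 * 0.51444444 = 1.8396533 m/s. 1 km/h = 0.27777778 m/s, so 0.8226 km/h = 0.8226 * 0.27777778 = 0.2285 m/s. Sum: 1.8396533 + 0.2285 = 2.0681533 m/s. 1 cm/s = 0.01 m/s, so 2.0681533 m/s = 2.0681533 / 0.01 = 206.81533 cm/s ≈ 206.8 cm/s (4 s.f.).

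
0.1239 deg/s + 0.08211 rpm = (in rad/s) 1 deg/s = 0.017453293 rad/s, so 0.1239 deg/s = 0.1239 * 0.017453293 = 0.0021624629 rad/s. 1 rpm = 0.10471976 rad/s, so 0.08211 rpm = 0.08211 * 0.10471976 = 0.0085985391 rad/s. Sum: 0.0021624629 + 0.0085985391 = 0.010761002 rad/s. Result: 0.010761002 rad/s ≈ 0.01076 rad/s (4 s.f.). Final answer: 0.01076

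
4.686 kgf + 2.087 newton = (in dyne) 4.804e+06. Check: 1 kgf = 9.80665 N, so 4.686 kgf = 4.686 * 9.80665 = 45.953962 N. 2.087 newton = 2.087 N. Sum: 45.953962 + 2.087 = 48.040962 N. 1 dyne = 1e-05 N, so 48.040962 N = 48.040962 / 1e-05 = 4804096.2 dyne ≈ 4.804e+06 dyne (4 s.f.).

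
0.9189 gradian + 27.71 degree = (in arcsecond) 1.027e+05. Check: 1 gradian = 0.015707963 rad, so 0.9189 gradian = 0.9189 * 0.015707963 = 0.014434047 rad. 1 degree = 0.017453293 rad, so 27.71 degree = 27.71 * 0.017453293 = 0.48363074 rad. Sum: 0.014434047 + 0.48363074 = 0.49806478 rad. 1 arcsecond = 4.8481368e-06 rad, so 0.49806478 rad = 0.49806478 / 4.8481368e-06 = 102733.24 arcsecond ≈ 1.027e+05 arcsecond (4 s.f.).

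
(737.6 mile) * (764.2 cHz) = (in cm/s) 1 mile = 1609.344 m, so 737.6 mile = 737.6 * 1609.344 = 1187052.1 m. 1 cHz = 0.01 Hz, so 764.2 cHz = 764.2 * 0.01 = 7.642 Hz. Combine: 1187052.1 m * 7.642 Hz = 9071452.4 m/s. 1 cm/s = 0.01 m/s, so 9071452.4 m/s = 9071452.4 / 0.01 = 9.0714524e+08 cm/s ≈ 9.071e+08 cm/s (4 s.f.). Final answer: 9.071e+08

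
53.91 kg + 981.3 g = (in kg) 54.89. Check: 53.91 kg is already in kg. 1 g = 0.001 kg, so 981.3 g = 981.3 * 0.001 = 0.9813 kg. Sum: 53.91 + 0.9813 = 54.8913 kg. Result: 54.8913 kg ≈ 54.89 kg (4 s.f.).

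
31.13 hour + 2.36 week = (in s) 1.539e+06. Check: 1 hour = 3600 s, so 31.13 hour = 31.13 * 3600 = 112068 s. 1 week = 604800 s, so 2.36 week = 2.36 * 604800 = 1427328 s. Sum: 112068 + 1427328 = 1539396 s. Result: 1539396 s ≈ 1.539e+06 s (4 s.f.).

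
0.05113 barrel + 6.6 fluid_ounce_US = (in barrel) 0.05236. Check: 1 barrel = 0.15898729 m^3, so 0.05113 barrel = 0.05113 * 0.15898729 = 0.0081290204 m^3. 1 fluid_ounce_US = 2.957353e-05 m^3, so 6.6 fluid_ounce_US = 6.6 * 2.957353e-05 = 0.0001951853 m^3. Sum: 0.0081290204 + 0.0001951853 = 0.0083242057 m^3. 1 barrel = 0.15898729 m^3, so 0.0083242057 m^3 = 0.0083242057 / 0.15898729 = 0.052357679 barrel ≈ 0.05236 barrel (4 s.f.).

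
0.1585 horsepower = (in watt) 118.2. Check: 1 horsepower = 745.69987 W, so 0.1585 horsepower = 0.1585 * 745.69987 = 118.19343 W. 118.19343 W = 118.19343 watt ≈ 118.2 watt (4 s.f.).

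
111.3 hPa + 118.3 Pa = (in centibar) 11.25. Check: 1 hPa = 100 Pa, so 111.3 hPa = 111.3 * 100 = 11130 Pa. 118.3 Pa is already in Pa. Sum: 11130 + 118.3 = 11248.3 Pa. 1 centibar = 1000 Pa, so 11248.3 Pa = 11248.3 / 1000 = 11.2483 centibar ≈ 11.25 centibar (4 s.f.).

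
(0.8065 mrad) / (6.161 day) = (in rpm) 1 mrad = 0.001 rad, so 0.8065 mrad = 0.8065 * 0.001 = 0.0008065 rad. 1 day = 86400 s, so 6.161 day = 6.161 * 86400 = 532310.4 s. Combine: 0.0008065 rad / 532310.4 s = 1.5150934e-09 rad/s. 1 rpm = 0.10471976 rad/s, so 1.5150934e-09 rad/s = 1.5150934e-09 / 0.10471976 = 1.4468077e-08 rpm ≈ 1.447e-08 rpm (4 s.f.). Final answer: 1.447e-08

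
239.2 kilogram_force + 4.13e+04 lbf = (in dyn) 1 kilogram_force = 9.80665 N, so 239.2 kilogram_force = 239.2 * 9.80665 = 2345.7507 N. 1 lbf = 4.4482216 N, so 4.13e+04 lbf = 4.13e+04 * 4.4482216 = 183711.55 N. Sum: 2345.7507 + 183711.55 = 186057.3 N. 1 dyn = 1e-05 N, so 186057.3 N = 186057.3 / 1e-05 = 1.860573e+10 dyn ≈ 1.861e+10 dyn (4 s.f.). Final answer: 1.861e+10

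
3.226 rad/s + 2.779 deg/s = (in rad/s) 3.275. Check: 3.226 rad/s is already in rad/s. 1 deg/s = 0.017453293 rad/s, so 2.779 deg/s = 2.779 * 0.017453293 = 0.0485027 rad/s. Sum: 3.226 + 0.0485027 = 3.2745027 rad/s. Result: 3.2745027 rad/s ≈ 3.275 rad/s (4 s.f.).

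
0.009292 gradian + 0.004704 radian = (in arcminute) 16.67. Check: 1 gradian = 0.015707963 rad, so 0.009292 gradian = 0.009292 * 0.015707963 = 0.00014595839 rad. 0.004704 radian = 0.004704 rad. Sum: 0.00014595839 + 0.004704 = 0.0048499584 rad. 1 arcminute = 0.00029088821 rad, so 0.0048499584 rad = 0.0048499584 / 0.00029088821 = 16.672929 arcminute ≈ 16.67 arcminute (4 s.f.).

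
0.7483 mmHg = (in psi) 0.01447. Check: 1 mmHg = 133.32237 Pa, so 0.7483 mmHg = 0.7483 * 133.32237 = 99.765128 Pa. 1 psi = 6894.7573 Pa, so 99.765128 Pa = 99.765128 / 6894.7573 = 0.014469709 psi ≈ 0.01447 psi (4 s.f.).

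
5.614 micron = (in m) 1 micron = 1e-06 m, so 5.614 micron = 5.614 * 1e-06 = 5.614e-06 m. Result: 5.614e-06 m. Final answer: 5.614e-06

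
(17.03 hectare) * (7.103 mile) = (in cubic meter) 1 hectare = 10000 m^2, so 17.03 hectare = 17.03 * 10000 = 170300 m^2. 1 mile = 1609.344 m, so 7.103 mile = 7.103 * 1609.344 = 11431.17 m. Combine: 170300 m^2 * 11431.17 m = 1.9467283e+09 m^3. 1.9467283e+09 m^3 = 1.9467283e+09 cubic meter ≈ 1.947e+09 cubic meter (4 s.f.). Final answer: 1.947e+09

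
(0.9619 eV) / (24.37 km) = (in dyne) 1 eV = 1.6021766e-19 J, so 0.9619 eV = 0.9619 * 1.6021766e-19 = 1.5411337e-19 J. 1 km = 1000 m, so 24.37 km = 24.37 * 1000 = 24370 m. Combine: 1.5411337e-19 J / 24370 m = 6.323897e-24 N. 1 dyne = 1e-05 N, so 6.323897e-24 N = 6.323897e-24 / 1e-05 = 6.323897e-19 dyne ≈ 6.324e-19 dyne (4 s.f.). Final answer: 6.324e-19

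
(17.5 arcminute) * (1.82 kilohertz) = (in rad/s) 1 arcminute = 0.00029088821 rad, so 17.5 arcminute = 17.5 * 0.00029088821 = 0.0050905437 rad. 1 kilohertz = 1000 Hz, so 1.82 kilohertz = 1.82 * 1000 = 1820 Hz. Combine: 0.0050905437 rad * 1820 Hz = 9.2647894 rad/s. Result: 9.2647894 rad/s ≈ 9.265 rad/s (4 s.f.). Final answer: 9.265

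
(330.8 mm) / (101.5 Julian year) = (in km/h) 1 mm = 0.001 m, so 330.8 mm = 330.8 * 0.001 = 0.3308 m. 1 Julian year = 31557600 s, so 101.5 Julian year = 101.5 * 31557600 = 3.2030964e+09 s. Combine: 0.3308 m / 3.2030964e+09 s = 1.0327507e-10 m/s. 1 km/h = 0.27777778 m/s, so 1.0327507e-10 m/s = 1.0327507e-10 / 0.27777778 = 3.7179025e-10 km/h ≈ 3.718e-10 km/h (4 s.f.). Final answer: 3.718e-10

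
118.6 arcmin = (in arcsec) 1 arcmin = 0.00029088821 rad, so 118.6 arcmin = 118.6 * 0.00029088821 = 0.034499342 rad. 1 arcsec = 4.8481368e-06 rad, so 0.034499342 rad = 0.034499342 / 4.8481368e-06 = 7116 arcsec. Final answer: 7116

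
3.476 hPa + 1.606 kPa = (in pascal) 1 hPa = 100 Pa, so 3.476 hPa = 3.476 * 100 = 347.6 Pa. 1 kPa = 1000 Pa, so 1.606 kPa = 1.606 * 1000 = 1606 Pa. Sum: 347.6 + 1606 = 1953.6 Pa. 1953.6 Pa = 1953.6 pascal ≈ 1954 pascal (4 s.f.). Final answer: 1954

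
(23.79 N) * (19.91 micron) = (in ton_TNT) 1.132e-13. Check: 23.79 N is already in N. 1 micron = 1e-06 m, so 19.91 micron = 19.91 * 1e-06 = 1.991e-05 m. Combine: 23.79 N * 1.991e-05 m = 0.0004736589 J. 1 ton_TNT = 4.184e+09 J, so 0.0004736589 J = 0.0004736589 / 4.184e+09 = 1.1320719e-13 ton_TNT ≈ 1.132e-13 ton_TNT (4 s.f.).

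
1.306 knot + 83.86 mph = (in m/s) 1 knot = 0.51444444 m/s, so 1.306 knot = 1.306 * 0.51444444 = 0.67186444 m/s. 1 mph = 0.44704 m/s, so 83.86 mph = 83.86 * 0.44704 = 37.488774 m/s. Sum: 0.67186444 + 37.488774 = 38.160639 m/s. Result: 38.160639 m/s ≈ 38.16 m/s (4 s.f.). Final answer: 38.16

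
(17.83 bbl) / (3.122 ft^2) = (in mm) 9774. Check: 1 bbl = 0.15898729 m^3, so 17.83 bbl = 17.83 * 0.15898729 = 2.8347435 m^3. 1 ft^2 = 0.09290304 m^2, so 3.122 ft^2 = 3.122 * 0.09290304 = 0.29004329 m^2. Combine: 2.8347435 m^3 / 0.29004329 m^2 = 9.7735185 m. 1 mm = 0.001 m, so 9.7735185 m = 9.7735185 / 0.001 = 9773.5185 mm ≈ 9774 mm (4 s.f.).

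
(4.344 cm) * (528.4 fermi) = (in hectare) 1 cm = 0.01 m, so 4.344 cm = 4.344 * 0.01 = 0.04344 m. 1 fermi = 1e-15 m, so 528.4 fermi = 528.4 * 1e-15 = 5.284e-13 m. Combine: 0.04344 m * 5.284e-13 m = 2.2953696e-14 m^2. 1 hectare = 10000 m^2, so 2.2953696e-14 m^2 = 2.2953696e-14 / 10000 = 2.2953696e-18 hectare ≈ 2.295e-18 hectare (4 s.f.). Final answer: 2.295e-18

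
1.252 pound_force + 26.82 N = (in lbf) 1 pound_force = 4.4482216 N, so 1.252 pound_force = 1.252 * 4.4482216 = 5.5691735 N. 26.82 N is already in N. Sum: 5.5691735 + 26.82 = 32.389173 N. 1 lbf = 4.4482216 N, so 32.389173 N = 32.389173 / 4.4482216 = 7.2813759 lbf ≈ 7.281 lbf (4 s.f.). Final answer: 7.281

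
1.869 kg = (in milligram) 1 milligram = 1e-06 kg, so 1.869 kg = 1.869 / 1e-06 = 1869000 milligram ≈ 1.869e+06 milligram (4 s.f.). Final answer: 1.869e+06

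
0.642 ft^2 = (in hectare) 1 ft^2 = 0.09290304 m^2, so 0.642 ft^2 = 0.642 * 0.09290304 = 0.059643752 m^2. 1 hectare = 10000 m^2, so 0.059643752 m^2 = 0.059643752 / 10000 = 5.9643752e-06 hectare ≈ 5.964e-06 hectare (4 s.f.). Final answer: 5.964e-06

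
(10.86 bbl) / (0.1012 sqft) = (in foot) 1 bbl = 0.15898729 m^3, so 10.86 bbl = 10.86 * 0.15898729 = 1.726602 m^3. 1 sqft = 0.09290304 m^2, so 0.1012 sqft = 0.1012 * 0.09290304 = 0.0094017876 m^2. Combine: 1.726602 m^3 / 0.0094017876 m^2 = 183.64614 m. 1 foot = 0.3048 m, so 183.64614 m = 183.64614 / 0.3048 = 602.51359 foot ≈ 602.5 foot (4 s.f.). Final answer: 602.5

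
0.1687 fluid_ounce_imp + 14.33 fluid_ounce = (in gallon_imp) 1 fluid_ounce_imp = 2.8413063e-05 m^3, so 0.1687 fluid_ounce_imp = 0.1687 * 2.8413063e-05 = 4.7932836e-06 m^3. 1 fluid_ounce = 2.957353e-05 m^3, so 14.33 fluid_ounce = 14.33 * 2.957353e-05 = 0.00042378868 m^3. Sum: 4.7932836e-06 + 0.00042378868 = 0.00042858196 m^3. 1 gallon_imp = 0.00454609 m^3, so 0.00042858196 m^3 = 0.00042858196 / 0.00454609 = 0.094274852 gallon_imp ≈ 0.09427 gallon_imp (4 s.f.). Final answer: 0.09427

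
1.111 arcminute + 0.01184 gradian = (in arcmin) 1.75. Check: 1 arcminute = 0.00029088821 rad, so 1.111 arcminute = 1.111 * 0.00029088821 = 0.0003231768 rad. 1 gradian = 0.015707963 rad, so 0.01184 gradian = 0.01184 * 0.015707963 = 0.00018598229 rad. Sum: 0.0003231768 + 0.00018598229 = 0.00050915908 rad. 1 arcmin = 0.00029088821 rad, so 0.00050915908 rad = 0.00050915908 / 0.00029088821 = 1.75036 arcmin ≈ 1.75 arcmin (4 s.f.).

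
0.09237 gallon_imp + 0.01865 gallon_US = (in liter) 1 gallon_imp = 0.00454609 m^3, so 0.09237 gallon_imp = 0.09237 * 0.00454609 = 0.00041992233 m^3. 1 gallon_US = 0.0037854118 m^3, so 0.01865 gallon_US = 0.01865 * 0.0037854118 = 7.059793e-05 m^3. Sum: 0.00041992233 + 7.059793e-05 = 0.00049052026 m^3. 1 liter = 0.001 m^3, so 0.00049052026 m^3 = 0.00049052026 / 0.001 = 0.49052026 liter ≈ 0.4905 liter (4 s.f.). Final answer: 0.4905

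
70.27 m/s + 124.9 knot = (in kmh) 484.3. Check: 70.27 m/s is already in m/s. 1 knot = 0.51444444 m/s, so 124.9 knot = 124.9 * 0.51444444 = 64.254111 m/s. Sum: 70.27 + 64.254111 = 134.52411 m/s. 1 kmh = 0.27777778 m/s, so 134.52411 m/s = 134.52411 / 0.27777778 = 484.2868 kmh ≈ 484.3 kmh (4 s.f.).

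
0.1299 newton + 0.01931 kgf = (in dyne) 0.1299 newton = 0.1299 N. 1 kgf = 9.80665 N, so 0.01931 kgf = 0.01931 * 9.80665 = 0.18936641 N. Sum: 0.1299 + 0.18936641 = 0.31926641 N. 1 dyne = 1e-05 N, so 0.31926641 N = 0.31926641 / 1e-05 = 31926.641 dyne ≈ 3.193e+04 dyne (4 s.f.). Final answer: 3.193e+04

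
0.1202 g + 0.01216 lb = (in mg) 5636. Check: 1 g = 0.001 kg, so 0.1202 g = 0.1202 * 0.001 = 0.0001202 kg. 1 lb = 0.45359237 kg, so 0.01216 lb = 0.01216 * 0.45359237 = 0.0055156832 kg. Sum: 0.0001202 + 0.0055156832 = 0.0056358832 kg. 1 mg = 1e-06 kg, so 0.0056358832 kg = 0.0056358832 / 1e-06 = 5635.8832 mg ≈ 5636 mg (4 s.f.).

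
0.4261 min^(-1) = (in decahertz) 1 min^(-1) = 0.016666667 Hz, so 0.4261 min^(-1) = 0.4261 * 0.016666667 = 0.0071016667 Hz. 1 decahertz = 10 Hz, so 0.0071016667 Hz = 0.0071016667 / 10 = 0.00071016667 decahertz ≈ 0.0007102 decahertz (4 s.f.). Final answer: 0.0007102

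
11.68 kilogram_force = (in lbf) 1 kilogram_force = 9.80665 N, so 11.68 kilogram_force = 11.68 * 9.80665 = 114.54167 N. 1 lbf = 4.4482216 N, so 114.54167 N = 114.54167 / 4.4482216 = 25.749992 lbf ≈ 25.75 lbf (4 s.f.). Final answer: 25.75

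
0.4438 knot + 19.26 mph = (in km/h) 31.82. Check: 1 knot = 0.51444444 m/s, so 0.4438 knot = 0.4438 * 0.51444444 = 0.22831044 m/s. 1 mph = 0.44704 m/s, so 19.26 mph = 19.26 * 0.44704 = 8.6099904 m/s. Sum: 0.22831044 + 8.6099904 = 8.8383008 m/s. 1 km/h = 0.27777778 m/s, so 8.8383008 m/s = 8.8383008 / 0.27777778 = 31.817883 km/h ≈ 31.82 km/h (4 s.f.).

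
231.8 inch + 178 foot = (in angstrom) 1 inch = 0.0254 m, so 231.8 inch = 231.8 * 0.0254 = 5.88772 m. 1 foot = 0.3048 m, so 178 foot = 178 * 0.3048 = 54.2544 m. Sum: 5.88772 + 54.2544 = 60.14212 m. 1 angstrom = 1e-10 m, so 60.14212 m = 60.14212 / 1e-10 = 6.014212e+11 angstrom ≈ 6.014e+11 angstrom (4 s.f.). Final answer: 6.014e+11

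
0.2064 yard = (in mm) 1 yard = 0.9144 m, so 0.2064 yard = 0.2064 * 0.9144 = 0.18873216 m. 1 mm = 0.001 m, so 0.18873216 m = 0.18873216 / 0.001 = 188.73216 mm ≈ 188.7 mm (4 s.f.). Final answer: 188.7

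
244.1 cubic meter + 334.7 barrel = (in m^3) 244.1 cubic meter = 244.1 m^3. 1 barrel = 0.15898729 m^3, so 334.7 barrel = 334.7 * 0.15898729 = 53.213048 m^3. Sum: 244.1 + 53.213048 = 297.31305 m^3. Result: 297.31305 m^3 ≈ 297.3 m^3 (4 s.f.). Final answer: 297.3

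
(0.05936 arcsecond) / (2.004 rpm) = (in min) 2.286e-08. Check: 1 arcsecond = 4.8481368e-06 rad, so 0.05936 arcsecond = 0.05936 * 4.8481368e-06 = 2.877854e-07 rad. 1 rpm = 0.10471976 rad/s, so 2.004 rpm = 2.004 * 0.10471976 = 0.20985839 rad/s. Combine: 2.877854e-07 rad / 0.20985839 rad/s = 1.3713314e-06 s. 1 min = 60 s, so 1.3713314e-06 s = 1.3713314e-06 / 60 = 2.2855524e-08 min ≈ 2.286e-08 min (4 s.f.).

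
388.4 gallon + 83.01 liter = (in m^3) 1.553. Check: 1 gallon = 0.0037854118 m^3, so 388.4 gallon = 388.4 * 0.0037854118 = 1.4702539 m^3. 1 liter = 0.001 m^3, so 83.01 liter = 83.01 * 0.001 = 0.08301 m^3. Sum: 1.4702539 + 0.08301 = 1.5532639 m^3. Result: 1.5532639 m^3 ≈ 1.553 m^3 (4 s.f.).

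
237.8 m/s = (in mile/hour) 1 mile/hour = 0.44704 m/s, so 237.8 m/s = 237.8 / 0.44704 = 531.94345 mile/hour ≈ 531.9 mile/hour (4 s.f.). Final answer: 531.9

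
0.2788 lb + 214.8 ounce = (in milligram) 1 lb = 0.45359237 kg, so 0.2788 lb = 0.2788 * 0.45359237 = 0.12646155 kg. 1 ounce = 0.028349523 kg, so 214.8 ounce = 214.8 * 0.028349523 = 6.0894776 kg. Sum: 0.12646155 + 6.0894776 = 6.2159391 kg. 1 milligram = 1e-06 kg, so 6.2159391 kg = 6.2159391 / 1e-06 = 6215939.1 milligram ≈ 6.216e+06 milligram (4 s.f.). Final answer: 6.216e+06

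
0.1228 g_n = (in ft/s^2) 3.951. Check: 1 g_n = 9.80665 m/s^2, so 0.1228 g_n = 0.1228 * 9.80665 = 1.2042566 m/s^2. 1 ft/s^2 = 0.3048 m/s^2, so 1.2042566 m/s^2 = 1.2042566 / 0.3048 = 3.9509732 ft/s^2 ≈ 3.951 ft/s^2 (4 s.f.).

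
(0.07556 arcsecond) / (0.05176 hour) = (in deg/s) 1.126e-07. Check: 1 arcsecond = 4.8481368e-06 rad, so 0.07556 arcsecond = 0.07556 * 4.8481368e-06 = 3.6632522e-07 rad. 1 hour = 3600 s, so 0.05176 hour = 0.05176 * 3600 = 186.336 s. Combine: 3.6632522e-07 rad / 186.336 s = 1.965939e-09 rad/s. 1 deg/s = 0.017453293 rad/s, so 1.965939e-09 rad/s = 1.965939e-09 / 0.017453293 = 1.1264001e-07 deg/s ≈ 1.126e-07 deg/s (4 s.f.).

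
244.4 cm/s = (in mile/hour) 5.467. Check: 1 cm/s = 0.01 m/s, so 244.4 cm/s = 244.4 * 0.01 = 2.444 m/s. 1 mile/hour = 0.44704 m/s, so 2.444 m/s = 2.444 / 0.44704 = 5.4670723 mile/hour ≈ 5.467 mile/hour (4 s.f.).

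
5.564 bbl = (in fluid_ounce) 2.991e+04. Check: 1 bbl = 0.15898729 m^3, so 5.564 bbl = 5.564 * 0.15898729 = 0.88460531 m^3. 1 fluid_ounce = 2.957353e-05 m^3, so 0.88460531 m^3 = 0.88460531 / 2.957353e-05 = 29912.064 fluid_ounce ≈ 2.991e+04 fluid_ounce (4 s.f.).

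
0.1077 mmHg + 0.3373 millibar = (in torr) 1 mmHg = 133.32237 Pa, so 0.1077 mmHg = 0.1077 * 133.32237 = 14.358819 Pa. 1 millibar = 100 Pa, so 0.3373 millibar = 0.3373 * 100 = 33.73 Pa. Sum: 14.358819 + 33.73 = 48.088819 Pa. 1 torr = 133.32237 Pa, so 48.088819 Pa = 48.088819 / 133.32237 = 0.36069581 torr ≈ 0.3607 torr (4 s.f.). Final answer: 0.3607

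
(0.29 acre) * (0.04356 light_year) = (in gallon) 1 acre = 4046.8564 m^2, so 0.29 acre = 0.29 * 4046.8564 = 1173.5884 m^2. 1 light_year = 9.4607305e+15 m, so 0.04356 light_year = 0.04356 * 9.4607305e+15 = 4.1210942e+14 m. Combine: 1173.5884 m^2 * 4.1210942e+14 m = 4.8364682e+17 m^3. 1 gallon = 0.0037854118 m^3, so 4.8364682e+17 m^3 = 4.8364682e+17 / 0.0037854118 = 1.2776597e+20 gallon ≈ 1.278e+20 gallon (4 s.f.). Final answer: 1.278e+20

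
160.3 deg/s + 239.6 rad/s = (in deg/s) 1 deg/s = 0.017453293 rad/s, so 160.3 deg/s = 160.3 * 0.017453293 = 2.7977628 rad/s. 239.6 rad/s is already in rad/s. Sum: 2.7977628 + 239.6 = 242.39776 rad/s. 1 deg/s = 0.017453293 rad/s, so 242.39776 rad/s = 242.39776 / 0.017453293 = 13888.369 deg/s ≈ 1.389e+04 deg/s (4 s.f.). Final answer: 1.389e+04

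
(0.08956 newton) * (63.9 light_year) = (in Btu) 0.08956 newton = 0.08956 N. 1 light_year = 9.4607305e+15 m, so 63.9 light_year = 63.9 * 9.4607305e+15 = 6.0454068e+17 m. Combine: 0.08956 N * 6.0454068e+17 m = 5.4142663e+16 J. 1 Btu = 1055.0559 J, so 5.4142663e+16 J = 5.4142663e+16 / 1055.0559 = 5.1317343e+13 Btu ≈ 5.132e+13 Btu (4 s.f.). Final answer: 5.132e+13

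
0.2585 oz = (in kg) 1 oz = 0.028349523 kg, so 0.2585 oz = 0.2585 * 0.028349523 = 0.0073283517 kg. Result: 0.0073283517 kg ≈ 0.007328 kg (4 s.f.). Final answer: 0.007328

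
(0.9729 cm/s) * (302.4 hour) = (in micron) 1.059e+10. Check: 1 cm/s = 0.01 m/s, so 0.9729 cm/s = 0.9729 * 0.01 = 0.009729 m/s. 1 hour = 3600 s, so 302.4 hour = 302.4 * 3600 = 1088640 s. Combine: 0.009729 m/s * 1088640 s = 10591.379 m. 1 micron = 1e-06 m, so 10591.379 m = 10591.379 / 1e-06 = 1.0591379e+10 micron ≈ 1.059e+10 micron (4 s.f.).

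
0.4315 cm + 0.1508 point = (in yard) 0.004777. Check: 1 cm = 0.01 m, so 0.4315 cm = 0.4315 * 0.01 = 0.004315 m. 1 point = 0.00035277778 m, so 0.1508 point = 0.1508 * 0.00035277778 = 5.3198889e-05 m. Sum: 0.004315 + 5.3198889e-05 = 0.0043681989 m. 1 yard = 0.9144 m, so 0.0043681989 m = 0.0043681989 / 0.9144 = 0.0047771204 yard ≈ 0.004777 yard (4 s.f.).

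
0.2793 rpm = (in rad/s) 0.02925. Check: 1 rpm = 0.10471976 rad/s, so 0.2793 rpm = 0.2793 * 0.10471976 = 0.029248228 rad/s. Result: 0.029248228 rad/s ≈ 0.02925 rad/s (4 s.f.).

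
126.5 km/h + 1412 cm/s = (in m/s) 49.26. Check: 1 km/h = 0.27777778 m/s, so 126.5 km/h = 126.5 * 0.27777778 = 35.138889 m/s. 1 cm/s = 0.01 m/s, so 1412 cm/s = 1412 * 0.01 = 14.12 m/s. Sum: 35.138889 + 14.12 = 49.258889 m/s. Result: 49.258889 m/s ≈ 49.26 m/s (4 s.f.).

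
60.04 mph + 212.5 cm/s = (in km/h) 1 mph = 0.44704 m/s, so 60.04 mph = 60.04 * 0.44704 = 26.840282 m/s. 1 cm/s = 0.01 m/s, so 212.5 cm/s = 212.5 * 0.01 = 2.125 m/s. Sum: 26.840282 + 2.125 = 28.965282 m/s. 1 km/h = 0.27777778 m/s, so 28.965282 m/s = 28.965282 / 0.27777778 = 104.27501 km/h ≈ 104.3 km/h (4 s.f.). Final answer: 104.3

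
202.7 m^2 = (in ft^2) 2182. Check: 1 ft^2 = 0.09290304 m^2, so 202.7 m^2 = 202.7 / 0.09290304 = 2181.8446 ft^2 ≈ 2182 ft^2 (4 s.f.).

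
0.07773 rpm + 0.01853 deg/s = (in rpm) 1 rpm = 0.10471976 rad/s, so 0.07773 rpm = 0.07773 * 0.10471976 = 0.0081398666 rad/s. 1 deg/s = 0.017453293 rad/s, so 0.01853 deg/s = 0.01853 * 0.017453293 = 0.00032340951 rad/s. Sum: 0.0081398666 + 0.00032340951 = 0.0084632761 rad/s. 1 rpm = 0.10471976 rad/s, so 0.0084632761 rad/s = 0.0084632761 / 0.10471976 = 0.080818333 rpm ≈ 0.08082 rpm (4 s.f.). Final answer: 0.08082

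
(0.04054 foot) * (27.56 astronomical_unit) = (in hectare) 5.095e+06. Check: 1 foot = 0.3048 m, so 0.04054 foot = 0.04054 * 0.3048 = 0.012356592 m. 1 astronomical_unit = 1.4959787e+11 m, so 27.56 astronomical_unit = 27.56 * 1.4959787e+11 = 4.1229173e+12 m. Combine: 0.012356592 m * 4.1229173e+12 m = 5.0945207e+10 m^2. 1 hectare = 10000 m^2, so 5.0945207e+10 m^2 = 5.0945207e+10 / 10000 = 5094520.7 hectare ≈ 5.095e+06 hectare (4 s.f.).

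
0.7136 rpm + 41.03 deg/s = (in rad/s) 1 rpm = 0.10471976 rad/s, so 0.7136 rpm = 0.7136 * 0.10471976 = 0.074728017 rad/s. 1 deg/s = 0.017453293 rad/s, so 41.03 deg/s = 41.03 * 0.017453293 = 0.71610859 rad/s. Sum: 0.074728017 + 0.71610859 = 0.79083661 rad/s. Result: 0.79083661 rad/s ≈ 0.7908 rad/s (4 s.f.). Final answer: 0.7908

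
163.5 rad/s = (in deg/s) 1 deg/s = 0.017453293 rad/s, so 163.5 rad/s = 163.5 / 0.017453293 = 9367.86 deg/s ≈ 9368 deg/s (4 s.f.). Final answer: 9368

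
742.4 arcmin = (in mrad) 216. Check: 1 arcmin = 0.00029088821 rad, so 742.4 arcmin = 742.4 * 0.00029088821 = 0.21595541 rad. 1 mrad = 0.001 rad, so 0.21595541 rad = 0.21595541 / 0.001 = 215.95541 mrad ≈ 216 mrad (4 s.f.).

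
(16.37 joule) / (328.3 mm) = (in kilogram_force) 16.37 joule = 16.37 J. 1 mm = 0.001 m, so 328.3 mm = 328.3 * 0.001 = 0.3283 m. Combine: 16.37 J / 0.3283 m = 49.86293 N. 1 kilogram_force = 9.80665 N, so 49.86293 N = 49.86293 / 9.80665 = 5.0846038 kilogram_force ≈ 5.085 kilogram_force (4 s.f.). Final answer: 5.085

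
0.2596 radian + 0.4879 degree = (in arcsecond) 5.53e+04. Check: 0.2596 radian = 0.2596 rad. 1 degree = 0.017453293 rad, so 0.4879 degree = 0.4879 * 0.017453293 = 0.0085154614 rad. Sum: 0.2596 + 0.0085154614 = 0.26811546 rad. 1 arcsecond = 4.8481368e-06 rad, so 0.26811546 rad = 0.26811546 / 4.8481368e-06 = 55302.784 arcsecond ≈ 5.53e+04 arcsecond (4 s.f.).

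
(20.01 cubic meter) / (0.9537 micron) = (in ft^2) 20.01 cubic meter = 20.01 m^3. 1 micron = 1e-06 m, so 0.9537 micron = 0.9537 * 1e-06 = 9.537e-07 m. Combine: 20.01 m^3 / 9.537e-07 m = 20981441 m^2. 1 ft^2 = 0.09290304 m^2, so 20981441 m^2 = 20981441 / 0.09290304 = 2.2584235e+08 ft^2 ≈ 2.258e+08 ft^2 (4 s.f.). Final answer: 2.258e+08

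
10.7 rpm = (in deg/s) 1 rpm = 0.10471976 rad/s, so 10.7 rpm = 10.7 * 0.10471976 = 1.1205014 rad/s. 1 deg/s = 0.017453293 rad/s, so 1.1205014 rad/s = 1.1205014 / 0.017453293 = 64.2 deg/s. Final answer: 64.2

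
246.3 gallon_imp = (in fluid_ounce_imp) 3.941e+04. Check: 1 gallon_imp = 0.00454609 m^3, so 246.3 gallon_imp = 246.3 * 0.00454609 = 1.119702 m^3. 1 fluid_ounce_imp = 2.8413063e-05 m^3, so 1.119702 m^3 = 1.119702 / 2.8413063e-05 = 39408 fluid_ounce_imp ≈ 3.941e+04 fluid_ounce_imp (4 s.f.).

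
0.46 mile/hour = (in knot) 0.3997. Check: 1 mile/hour = 0.44704 m/s, so 0.46 mile/hour = 0.46 * 0.44704 = 0.2056384 m/s. 1 knot = 0.51444444 m/s, so 0.2056384 m/s = 0.2056384 / 0.51444444 = 0.39972907 knot ≈ 0.3997 knot (4 s.f.).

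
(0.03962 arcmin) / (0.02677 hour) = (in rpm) 1.142e-06. Check: 1 arcmin = 0.00029088821 rad, so 0.03962 arcmin = 0.03962 * 0.00029088821 = 1.1524991e-05 rad. 1 hour = 3600 s, so 0.02677 hour = 0.02677 * 3600 = 96.372 s. Combine: 1.1524991e-05 rad / 96.372 s = 1.1958858e-07 rad/s. 1 rpm = 0.10471976 rad/s, so 1.1958858e-07 rad/s = 1.1958858e-07 / 0.10471976 = 1.1419868e-06 rpm ≈ 1.142e-06 rpm (4 s.f.).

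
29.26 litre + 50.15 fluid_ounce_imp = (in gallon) 1 litre = 0.001 m^3, so 29.26 litre = 29.26 * 0.001 = 0.02926 m^3. 1 fluid_ounce_imp = 2.8413063e-05 m^3, so 50.15 fluid_ounce_imp = 50.15 * 2.8413063e-05 = 0.0014249151 m^3. Sum: 0.02926 + 0.0014249151 = 0.030684915 m^3. 1 gallon = 0.0037854118 m^3, so 0.030684915 m^3 = 0.030684915 / 0.0037854118 = 8.106097 gallon ≈ 8.106 gallon (4 s.f.). Final answer: 8.106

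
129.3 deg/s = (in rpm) 1 deg/s = 0.017453293 rad/s, so 129.3 deg/s = 129.3 * 0.017453293 = 2.2567107 rad/s. 1 rpm = 0.10471976 rad/s, so 2.2567107 rad/s = 2.2567107 / 0.10471976 = 21.55 rpm. Final answer: 21.55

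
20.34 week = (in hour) 3417. Check: 1 week = 604800 s, so 20.34 week = 20.34 * 604800 = 12301632 s. 1 hour = 3600 s, so 12301632 s = 12301632 / 3600 = 3417.12 hour ≈ 3417 hour (4 s.f.).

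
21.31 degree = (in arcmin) 1279. Check: 1 degree = 0.017453293 rad, so 21.31 degree = 21.31 * 0.017453293 = 0.37192966 rad. 1 arcmin = 0.00029088821 rad, so 0.37192966 rad = 0.37192966 / 0.00029088821 = 1278.6 arcmin ≈ 1279 arcmin (4 s.f.).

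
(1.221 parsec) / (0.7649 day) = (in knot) 1.108e+12. Check: 1 parsec = 3.0856776e+16 m, so 1.221 parsec = 1.221 * 3.0856776e+16 = 3.7676123e+16 m. 1 day = 86400 s, so 0.7649 day = 0.7649 * 86400 = 66087.36 s. Combine: 3.7676123e+16 m / 66087.36 s = 5.7009575e+11 m/s. 1 knot = 0.51444444 m/s, so 5.7009575e+11 m/s = 5.7009575e+11 / 0.51444444 = 1.1081775e+12 knot ≈ 1.108e+12 knot (4 s.f.).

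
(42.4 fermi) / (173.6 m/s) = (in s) 1 fermi = 1e-15 m, so 42.4 fermi = 42.4 * 1e-15 = 4.24e-14 m. 173.6 m/s is already in m/s. Combine: 4.24e-14 m / 173.6 m/s = 2.4423963e-16 s. Result: 2.4423963e-16 s ≈ 2.442e-16 s (4 s.f.). Final answer: 2.442e-16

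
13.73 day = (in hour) 1 day = 86400 s, so 13.73 day = 13.73 * 86400 = 1186272 s. 1 hour = 3600 s, so 1186272 s = 1186272 / 3600 = 329.52 hour ≈ 329.5 hour (4 s.f.). Final answer: 329.5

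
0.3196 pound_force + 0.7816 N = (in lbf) 1 pound_force = 4.4482216 N, so 0.3196 pound_force = 0.3196 * 4.4482216 = 1.4216516 N. 0.7816 N is already in N. Sum: 1.4216516 + 0.7816 = 2.2032516 N. 1 lbf = 4.4482216 N, so 2.2032516 N = 2.2032516 / 4.4482216 = 0.49531067 lbf ≈ 0.4953 lbf (4 s.f.). Final answer: 0.4953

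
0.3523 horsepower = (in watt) 1 horsepower = 745.69987 W, so 0.3523 horsepower = 0.3523 * 745.69987 = 262.71006 W. 262.71006 W = 262.71006 watt ≈ 262.7 watt (4 s.f.). Final answer: 262.7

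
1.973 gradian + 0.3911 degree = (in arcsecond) 7800. Check: 1 gradian = 0.015707963 rad, so 1.973 gradian = 1.973 * 0.015707963 = 0.030991812 rad. 1 degree = 0.017453293 rad, so 0.3911 degree = 0.3911 * 0.017453293 = 0.0068259827 rad. Sum: 0.030991812 + 0.0068259827 = 0.037817794 rad. 1 arcsecond = 4.8481368e-06 rad, so 0.037817794 rad = 0.037817794 / 4.8481368e-06 = 7800.48 arcsecond ≈ 7800 arcsecond (4 s.f.).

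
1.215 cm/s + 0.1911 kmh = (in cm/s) 1 cm/s = 0.01 m/s, so 1.215 cm/s = 1.215 * 0.01 = 0.01215 m/s. 1 kmh = 0.27777778 m/s, so 0.1911 kmh = 0.1911 * 0.27777778 = 0.053083333 m/s. Sum: 0.01215 + 0.053083333 = 0.065233333 m/s. 1 cm/s = 0.01 m/s, so 0.065233333 m/s = 0.065233333 / 0.01 = 6.5233333 cm/s ≈ 6.523 cm/s (4 s.f.). Final answer: 6.523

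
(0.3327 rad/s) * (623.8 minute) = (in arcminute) 0.3327 rad/s is already in rad/s. 1 minute = 60 s, so 623.8 minute = 623.8 * 60 = 37428 s. Combine: 0.3327 rad/s * 37428 s = 12452.296 rad. 1 arcminute = 0.00029088821 rad, so 12452.296 rad = 12452.296 / 0.00029088821 = 42807839 arcminute ≈ 4.281e+07 arcminute (4 s.f.). Final answer: 4.281e+07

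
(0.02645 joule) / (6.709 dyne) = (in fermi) 3.942e+17. Check: 0.02645 joule = 0.02645 J. 1 dyne = 1e-05 N, so 6.709 dyne = 6.709 * 1e-05 = 6.709e-05 N. Combine: 0.02645 J / 6.709e-05 N = 394.24653 m. 1 fermi = 1e-15 m, so 394.24653 m = 394.24653 / 1e-15 = 3.9424653e+17 fermi ≈ 3.942e+17 fermi (4 s.f.).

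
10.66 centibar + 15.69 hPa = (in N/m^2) 1 centibar = 1000 Pa, so 10.66 centibar = 10.66 * 1000 = 10660 Pa. 1 hPa = 100 Pa, so 15.69 hPa = 15.69 * 100 = 1569 Pa. Sum: 10660 + 1569 = 12229 Pa. 12229 Pa = 12229 N/m^2 ≈ 1.223e+04 N/m^2 (4 s.f.). Final answer: 1.223e+04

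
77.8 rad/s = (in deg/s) 4458. Check: 1 deg/s = 0.017453293 rad/s, so 77.8 rad/s = 77.8 / 0.017453293 = 4457.6116 deg/s ≈ 4458 deg/s (4 s.f.).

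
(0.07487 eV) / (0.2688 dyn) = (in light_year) 1 eV = 1.6021766e-19 J, so 0.07487 eV = 0.07487 * 1.6021766e-19 = 1.1995496e-20 J. 1 dyn = 1e-05 N, so 0.2688 dyn = 0.2688 * 1e-05 = 2.688e-06 N. Combine: 1.1995496e-20 J / 2.688e-06 N = 4.4626103e-15 m. 1 light_year = 9.4607305e+15 m, so 4.4626103e-15 m = 4.4626103e-15 / 9.4607305e+15 = 4.7169828e-31 light_year ≈ 4.717e-31 light_year (4 s.f.). Final answer: 4.717e-31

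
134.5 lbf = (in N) 1 lbf = 4.4482216 N, so 134.5 lbf = 134.5 * 4.4482216 = 598.28581 N. Result: 598.28581 N ≈ 598.3 N (4 s.f.). Final answer: 598.3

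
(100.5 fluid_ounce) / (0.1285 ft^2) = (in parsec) 8.068e-18. Check: 1 fluid_ounce = 2.957353e-05 m^3, so 100.5 fluid_ounce = 100.5 * 2.957353e-05 = 0.0029721397 m^3. 1 ft^2 = 0.09290304 m^2, so 0.1285 ft^2 = 0.1285 * 0.09290304 = 0.011938041 m^2. Combine: 0.0029721397 m^3 / 0.011938041 m^2 = 0.24896378 m. 1 parsec = 3.0856776e+16 m, so 0.24896378 m = 0.24896378 / 3.0856776e+16 = 8.0683666e-18 parsec ≈ 8.068e-18 parsec (4 s.f.).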